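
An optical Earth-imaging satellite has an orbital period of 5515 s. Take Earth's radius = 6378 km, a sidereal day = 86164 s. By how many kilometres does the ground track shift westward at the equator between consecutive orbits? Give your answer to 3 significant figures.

2560 km

During one orbit Earth rotates (5515.0 / 86164) × 360° = 23.04°.
At the equator that is 23.04° × (2π·6378/360) km/° = 23.04 × 111.3 = 2565 km.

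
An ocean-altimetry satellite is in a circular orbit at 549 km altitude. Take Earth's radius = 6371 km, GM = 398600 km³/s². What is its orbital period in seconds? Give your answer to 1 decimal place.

Semi-major axis a = 6371 + 549 = 6920 km. Period T = 2π√(a³/μ) = 2π√(6920³/398600) = 5728.9 s = 95.48 min.

5728.9 seconds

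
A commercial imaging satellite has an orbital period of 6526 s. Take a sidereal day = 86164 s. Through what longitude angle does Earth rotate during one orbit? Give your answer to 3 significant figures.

During one orbit Earth rotates (6526.0 / 86164) × 360° = 27.27°.

27.3°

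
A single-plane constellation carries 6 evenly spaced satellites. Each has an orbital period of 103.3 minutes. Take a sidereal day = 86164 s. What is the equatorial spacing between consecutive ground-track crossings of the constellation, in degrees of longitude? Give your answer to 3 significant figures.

T = 103.3 min = 6198.0 s.
Single-satellite node shift = (6198.0/86164) × 360° = 25.90°.
With 6 satellites evenly phased, successive equator crossings are 25.90/6 = 4.316° apart.

4.32°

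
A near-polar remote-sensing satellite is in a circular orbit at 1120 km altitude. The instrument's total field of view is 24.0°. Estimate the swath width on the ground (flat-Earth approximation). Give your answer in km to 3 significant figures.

Half-angle = 24.0°/2 = 12°.
Swath width ≈ 2h·tan(θ/2) = 2 × 1120 × tan(12°) = 476.1 km.

476 km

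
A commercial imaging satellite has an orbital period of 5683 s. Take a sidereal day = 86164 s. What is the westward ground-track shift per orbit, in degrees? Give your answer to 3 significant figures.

During one orbit Earth rotates (5683.0 / 86164) × 360° = 23.74°.

23.7°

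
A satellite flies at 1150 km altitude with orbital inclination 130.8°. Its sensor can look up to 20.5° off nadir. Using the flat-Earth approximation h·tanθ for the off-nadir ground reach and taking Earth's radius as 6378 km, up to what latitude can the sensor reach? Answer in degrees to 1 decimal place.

53.1°

Retrograde orbit: the ground track reaches ±(180° − i) = ±(180 − 130.8) = ±49.2°.
Sensor half-swath on the ground ≈ 1150·tan(20.5°) = 430 km = 3.86° of latitude.
Maximum observable latitude ≈ 49.2 + 3.86 = 53.1°.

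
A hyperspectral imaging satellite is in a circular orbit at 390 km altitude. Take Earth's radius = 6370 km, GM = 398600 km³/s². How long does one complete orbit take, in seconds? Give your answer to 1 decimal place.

Semi-major axis a = 6370 + 390 = 6760 km. Period T = 2π√(a³/μ) = 2π√(6760³/398600) = 5531.4 s = 92.19 min.

5531.4 seconds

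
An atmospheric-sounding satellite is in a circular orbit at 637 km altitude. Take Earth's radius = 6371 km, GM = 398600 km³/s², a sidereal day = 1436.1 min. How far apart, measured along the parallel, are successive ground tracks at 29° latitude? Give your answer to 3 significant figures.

2370 km

Semi-major axis a = 6371 + 637 = 7008 km. Period T = 2π√(a³/μ) = 2π√(7008³/398600) = 5838.5 s = 97.31 min.
Node shift per orbit = (5838.5/86166) × 360° = 24.39°.
Equatorial spacing = 24.39 × 111.2 km/° = 2712 km.
At 29° latitude, spacing = 2712 × cos(29°) = 2372 km.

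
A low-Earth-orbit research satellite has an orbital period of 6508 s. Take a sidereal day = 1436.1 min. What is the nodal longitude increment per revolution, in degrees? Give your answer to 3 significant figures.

During one orbit Earth rotates (6508.0 / 86166) × 360° = 27.19°.

27.2°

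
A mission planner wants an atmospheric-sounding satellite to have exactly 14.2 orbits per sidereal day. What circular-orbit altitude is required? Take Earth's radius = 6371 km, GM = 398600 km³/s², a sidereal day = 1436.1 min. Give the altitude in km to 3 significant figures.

Required period T = 86166 / 14.2 = 6068.0 s.
From T = 2π√(a³/μ): a = (μ T²/4π²)^(1/3) = (398600 × 6068.0² / 4π²)^(1/3) = 7190 km.
Altitude h = a − R = 7190 − 6371 = 819 km.

819 km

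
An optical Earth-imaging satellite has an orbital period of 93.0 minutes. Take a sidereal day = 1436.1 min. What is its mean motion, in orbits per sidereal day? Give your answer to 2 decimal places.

T = 93.0 min = 5580.0 s.
Orbits per sidereal day = 86166 / 5580.0 = 15.442.

15.44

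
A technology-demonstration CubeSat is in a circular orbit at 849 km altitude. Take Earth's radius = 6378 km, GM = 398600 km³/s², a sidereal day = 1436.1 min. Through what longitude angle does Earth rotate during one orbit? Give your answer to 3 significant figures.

25.5°

Semi-major axis a = 6378 + 849 = 7227 km. Period T = 2π√(a³/μ) = 2π√(7227³/398600) = 6114.3 s = 101.91 min.
During one orbit Earth rotates (6114.3 / 86166) × 360° = 25.55°.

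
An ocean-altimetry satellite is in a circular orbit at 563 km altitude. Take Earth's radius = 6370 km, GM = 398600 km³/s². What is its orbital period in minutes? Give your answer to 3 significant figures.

95.8 min

Semi-major axis a = 6370 + 563 = 6933 km. Period T = 2π√(a³/μ) = 2π√(6933³/398600) = 5745.0 s = 95.75 min.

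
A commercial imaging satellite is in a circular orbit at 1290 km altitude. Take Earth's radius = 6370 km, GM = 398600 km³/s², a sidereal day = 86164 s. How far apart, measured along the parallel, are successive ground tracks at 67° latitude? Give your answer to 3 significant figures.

1210 km

Semi-major axis a = 6370 + 1290 = 7660 km. Period T = 2π√(a³/μ) = 2π√(7660³/398600) = 6672.0 s = 111.20 min.
Node shift per orbit = (6672.0/86164) × 360° = 27.88°.
Equatorial spacing = 27.88 × 111.2 km/° = 3099 km.
At 67° latitude, spacing = 3099 × cos(67°) = 1211 km.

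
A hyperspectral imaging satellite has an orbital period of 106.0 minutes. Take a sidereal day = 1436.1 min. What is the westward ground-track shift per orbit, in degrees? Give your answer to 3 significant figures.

26.6°

T = 106.0 min = 6360.0 s.
During one orbit Earth rotates (6360.0 / 86166) × 360° = 26.57°.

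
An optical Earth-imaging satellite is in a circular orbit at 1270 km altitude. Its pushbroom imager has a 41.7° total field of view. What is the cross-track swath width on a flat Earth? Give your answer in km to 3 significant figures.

967 km

Half-angle = 41.7°/2 = 20.85°.
Swath width ≈ 2h·tan(θ/2) = 2 × 1270 × tan(20.85°) = 967.4 km.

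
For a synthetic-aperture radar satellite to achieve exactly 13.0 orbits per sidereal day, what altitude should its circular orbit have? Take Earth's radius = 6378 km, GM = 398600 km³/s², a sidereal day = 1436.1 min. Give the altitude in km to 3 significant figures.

Required period T = 86166 / 13.0 = 6628.2 s.
From T = 2π√(a³/μ): a = (μ T²/4π²)^(1/3) = (398600 × 6628.2² / 4π²)^(1/3) = 7626 km.
Altitude h = a − R = 7626 − 6378 = 1248 km.

1250 km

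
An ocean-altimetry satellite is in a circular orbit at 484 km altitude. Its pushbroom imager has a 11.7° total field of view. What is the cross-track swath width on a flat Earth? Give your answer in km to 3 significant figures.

99.2 km

Half-angle = 11.7°/2 = 5.85°.
Swath width ≈ 2h·tan(θ/2) = 2 × 484 × tan(5.85°) = 99.2 km.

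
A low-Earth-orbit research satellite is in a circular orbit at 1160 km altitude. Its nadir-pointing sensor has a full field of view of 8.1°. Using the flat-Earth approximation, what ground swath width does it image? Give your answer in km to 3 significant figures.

Half-angle = 8.1°/2 = 4.05°.
Swath width ≈ 2h·tan(θ/2) = 2 × 1160 × tan(4.05°) = 164.3 km.

164 km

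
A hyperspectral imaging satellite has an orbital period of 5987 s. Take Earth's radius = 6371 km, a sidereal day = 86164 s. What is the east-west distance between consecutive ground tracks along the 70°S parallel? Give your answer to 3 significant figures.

951 km

Node shift per orbit = (5987.0/86164) × 360° = 25.01°.
Equatorial spacing = 25.01 × 111.2 km/° = 2781 km.
At 70° latitude, spacing = 2781 × cos(70°) = 951 km.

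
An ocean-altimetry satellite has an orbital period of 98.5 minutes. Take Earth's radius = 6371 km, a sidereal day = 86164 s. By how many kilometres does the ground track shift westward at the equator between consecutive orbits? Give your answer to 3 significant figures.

2750 km

T = 98.5 min = 5910.0 s.
During one orbit Earth rotates (5910.0 / 86164) × 360° = 24.69°.
At the equator that is 24.69° × (2π·6371/360) km/° = 24.69 × 111.2 = 2746 km.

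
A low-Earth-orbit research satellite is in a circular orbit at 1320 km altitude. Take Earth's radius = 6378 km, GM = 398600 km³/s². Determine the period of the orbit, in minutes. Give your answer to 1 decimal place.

112.0 min

Semi-major axis a = 6378 + 1320 = 7698 km. Period T = 2π√(a³/μ) = 2π√(7698³/398600) = 6721.7 s = 112.03 min.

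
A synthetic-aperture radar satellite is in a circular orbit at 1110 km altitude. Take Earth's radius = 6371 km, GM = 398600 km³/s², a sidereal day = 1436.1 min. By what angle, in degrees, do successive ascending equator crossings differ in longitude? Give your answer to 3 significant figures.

26.9°

Semi-major axis a = 6371 + 1110 = 7481 km. Period T = 2π√(a³/μ) = 2π√(7481³/398600) = 6439.5 s = 107.32 min.
During one orbit Earth rotates (6439.5 / 86166) × 360° = 26.90°.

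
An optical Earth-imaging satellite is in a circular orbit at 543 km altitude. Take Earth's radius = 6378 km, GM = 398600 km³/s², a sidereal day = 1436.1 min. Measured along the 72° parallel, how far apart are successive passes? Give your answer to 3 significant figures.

824 km

Semi-major axis a = 6378 + 543 = 6921 km. Period T = 2π√(a³/μ) = 2π√(6921³/398600) = 5730.1 s = 95.50 min.
Node shift per orbit = (5730.1/86166) × 360° = 23.94°.
Equatorial spacing = 23.94 × 111.3 km/° = 2665 km.
At 72° latitude, spacing = 2665 × cos(72°) = 824 km.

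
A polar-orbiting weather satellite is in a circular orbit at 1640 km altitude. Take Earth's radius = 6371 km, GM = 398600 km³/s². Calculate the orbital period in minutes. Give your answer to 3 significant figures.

119 min

Semi-major axis a = 6371 + 1640 = 8011 km. Period T = 2π√(a³/μ) = 2π√(8011³/398600) = 7135.8 s = 118.93 min.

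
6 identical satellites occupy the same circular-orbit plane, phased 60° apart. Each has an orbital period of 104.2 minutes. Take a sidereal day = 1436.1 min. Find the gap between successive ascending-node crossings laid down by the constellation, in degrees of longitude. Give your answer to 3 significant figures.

T = 104.2 min = 6252.0 s.
Single-satellite node shift = (6252.0/86166) × 360° = 26.12°.
With 6 satellites evenly phased, successive equator crossings are 26.12/6 = 4.353° apart.

4.35°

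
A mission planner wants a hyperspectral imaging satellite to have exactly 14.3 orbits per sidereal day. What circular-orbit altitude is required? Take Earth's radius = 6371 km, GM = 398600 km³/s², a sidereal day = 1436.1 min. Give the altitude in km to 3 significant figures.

Required period T = 86166 / 14.3 = 6025.6 s.
From T = 2π√(a³/μ): a = (μ T²/4π²)^(1/3) = (398600 × 6025.6² / 4π²)^(1/3) = 7157 km.
Altitude h = a − R = 7157 − 6371 = 786 km.

786 km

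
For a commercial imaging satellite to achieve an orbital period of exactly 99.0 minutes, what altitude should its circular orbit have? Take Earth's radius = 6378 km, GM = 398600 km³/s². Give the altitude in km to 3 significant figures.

711 km

T = 99.0 min = 5940.0 s.
From T = 2π√(a³/μ): a = (μ T²/4π²)^(1/3) = (398600 × 5940.0² / 4π²)^(1/3) = 7089 km.
Altitude h = a − R = 7089 − 6378 = 711 km.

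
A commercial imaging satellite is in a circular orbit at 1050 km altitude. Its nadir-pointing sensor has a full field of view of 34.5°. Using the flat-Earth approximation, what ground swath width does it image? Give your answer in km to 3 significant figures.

Half-angle = 34.5°/2 = 17.25°.
Swath width ≈ 2h·tan(θ/2) = 2 × 1050 × tan(17.25°) = 652.1 km.

652 km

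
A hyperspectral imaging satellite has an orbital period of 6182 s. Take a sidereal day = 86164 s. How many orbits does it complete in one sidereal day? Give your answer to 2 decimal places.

Orbits per sidereal day = 86164 / 6182.0 = 13.938.

13.94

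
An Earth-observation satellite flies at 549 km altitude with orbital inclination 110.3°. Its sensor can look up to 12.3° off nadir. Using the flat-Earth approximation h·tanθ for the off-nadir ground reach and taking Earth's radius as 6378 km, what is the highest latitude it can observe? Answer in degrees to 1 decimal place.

Retrograde orbit: the ground track reaches ±(180° − i) = ±(180 − 110.3) = ±69.7°.
Sensor half-swath on the ground ≈ 549·tan(12.3°) = 120 km = 1.08° of latitude.
Maximum observable latitude ≈ 69.7 + 1.08 = 70.8°.

70.8°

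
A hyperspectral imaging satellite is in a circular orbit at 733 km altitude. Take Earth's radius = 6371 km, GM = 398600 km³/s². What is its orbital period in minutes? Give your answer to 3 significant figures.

Semi-major axis a = 6371 + 733 = 7104 km. Period T = 2π√(a³/μ) = 2π√(7104³/398600) = 5958.9 s = 99.31 min.

99.3 min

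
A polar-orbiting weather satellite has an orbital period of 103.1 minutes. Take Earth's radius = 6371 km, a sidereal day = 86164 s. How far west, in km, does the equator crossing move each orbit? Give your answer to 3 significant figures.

T = 103.1 min = 6186.0 s.
During one orbit Earth rotates (6186.0 / 86164) × 360° = 25.85°.
At the equator that is 25.85° × (2π·6371/360) km/° = 25.85 × 111.2 = 2874 km.

2870 km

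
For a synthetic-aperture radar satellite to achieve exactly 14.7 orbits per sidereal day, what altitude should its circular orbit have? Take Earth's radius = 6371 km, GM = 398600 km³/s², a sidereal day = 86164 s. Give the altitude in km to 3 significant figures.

Required period T = 86164 / 14.7 = 5861.5 s.
From T = 2π√(a³/μ): a = (μ T²/4π²)^(1/3) = (398600 × 5861.5² / 4π²)^(1/3) = 7026 km.
Altitude h = a − R = 7026 − 6371 = 655 km.

655 km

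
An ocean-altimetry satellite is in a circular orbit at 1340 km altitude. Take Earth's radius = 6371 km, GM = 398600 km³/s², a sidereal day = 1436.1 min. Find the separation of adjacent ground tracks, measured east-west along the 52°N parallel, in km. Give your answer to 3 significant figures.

Semi-major axis a = 6371 + 1340 = 7711 km. Period T = 2π√(a³/μ) = 2π√(7711³/398600) = 6738.7 s = 112.31 min.
Node shift per orbit = (6738.7/86166) × 360° = 28.15°.
Equatorial spacing = 28.15 × 111.2 km/° = 3131 km.
At 52° latitude, spacing = 3131 × cos(52°) = 1927 km.

1930 km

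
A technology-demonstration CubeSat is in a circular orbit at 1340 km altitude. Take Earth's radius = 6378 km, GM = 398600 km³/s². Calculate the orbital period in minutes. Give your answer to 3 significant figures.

112 min

Semi-major axis a = 6378 + 1340 = 7718 km. Period T = 2π√(a³/μ) = 2π√(7718³/398600) = 6747.9 s = 112.46 min.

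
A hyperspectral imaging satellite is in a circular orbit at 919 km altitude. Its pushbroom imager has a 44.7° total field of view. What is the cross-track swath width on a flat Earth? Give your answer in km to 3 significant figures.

756 km

Half-angle = 44.7°/2 = 22.35°.
Swath width ≈ 2h·tan(θ/2) = 2 × 919 × tan(22.35°) = 755.7 km.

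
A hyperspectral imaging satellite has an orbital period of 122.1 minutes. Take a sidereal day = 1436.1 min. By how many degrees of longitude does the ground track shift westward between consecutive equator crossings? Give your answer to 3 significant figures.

30.6°

T = 122.1 min = 7326.0 s.
During one orbit Earth rotates (7326.0 / 86166) × 360° = 30.61°.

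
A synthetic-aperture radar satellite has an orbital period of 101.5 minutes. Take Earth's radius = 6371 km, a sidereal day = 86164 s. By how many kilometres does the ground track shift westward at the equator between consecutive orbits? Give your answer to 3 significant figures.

T = 101.5 min = 6090.0 s.
During one orbit Earth rotates (6090.0 / 86164) × 360° = 25.44°.
At the equator that is 25.44° × (2π·6371/360) km/° = 25.44 × 111.2 = 2829 km.

2830 km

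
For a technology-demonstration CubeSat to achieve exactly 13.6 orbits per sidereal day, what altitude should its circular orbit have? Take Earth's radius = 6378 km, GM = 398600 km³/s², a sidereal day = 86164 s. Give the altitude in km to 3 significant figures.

1020 km

Required period T = 86164 / 13.6 = 6335.6 s.
From T = 2π√(a³/μ): a = (μ T²/4π²)^(1/3) = (398600 × 6335.6² / 4π²)^(1/3) = 7400 km.
Altitude h = a − R = 7400 − 6378 = 1022 km.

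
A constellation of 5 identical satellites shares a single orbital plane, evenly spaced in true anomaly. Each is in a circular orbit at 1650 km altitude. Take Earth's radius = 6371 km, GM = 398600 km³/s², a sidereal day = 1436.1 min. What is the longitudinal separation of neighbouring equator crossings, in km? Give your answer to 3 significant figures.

664 km

Semi-major axis a = 6371 + 1650 = 8021 km. Period T = 2π√(a³/μ) = 2π√(8021³/398600) = 7149.1 s = 119.15 min.
Single-satellite node shift = (7149.1/86166) × 360° = 29.87°.
With 5 satellites evenly phased, successive equator crossings are 29.87/5 = 5.974° apart.
That is 5.974 × 111.2 = 664 km at the equator.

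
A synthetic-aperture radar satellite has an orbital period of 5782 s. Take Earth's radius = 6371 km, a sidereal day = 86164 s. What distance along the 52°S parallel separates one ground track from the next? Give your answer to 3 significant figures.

1650 km

Node shift per orbit = (5782.0/86164) × 360° = 24.16°.
Equatorial spacing = 24.16 × 111.2 km/° = 2686 km.
At 52° latitude, spacing = 2686 × cos(52°) = 1654 km.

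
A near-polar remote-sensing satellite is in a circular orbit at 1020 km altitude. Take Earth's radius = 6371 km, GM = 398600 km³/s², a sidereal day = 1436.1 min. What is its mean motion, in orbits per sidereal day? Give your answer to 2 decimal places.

Semi-major axis a = 6371 + 1020 = 7391 km. Period T = 2π√(a³/μ) = 2π√(7391³/398600) = 6323.6 s = 105.39 min.
Orbits per sidereal day = 86166 / 6323.6 = 13.626.

13.63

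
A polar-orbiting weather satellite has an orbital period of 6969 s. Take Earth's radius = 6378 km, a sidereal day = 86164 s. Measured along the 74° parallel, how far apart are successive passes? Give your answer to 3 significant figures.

893 km

Node shift per orbit = (6969.0/86164) × 360° = 29.12°.
Equatorial spacing = 29.12 × 111.3 km/° = 3241 km.
At 74° latitude, spacing = 3241 × cos(74°) = 893 km.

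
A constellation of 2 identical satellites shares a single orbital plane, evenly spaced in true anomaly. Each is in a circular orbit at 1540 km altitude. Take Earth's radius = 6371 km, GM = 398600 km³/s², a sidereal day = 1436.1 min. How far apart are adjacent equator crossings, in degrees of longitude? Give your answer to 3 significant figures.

Semi-major axis a = 6371 + 1540 = 7911 km. Period T = 2π√(a³/μ) = 2π√(7911³/398600) = 7002.6 s = 116.71 min.
Single-satellite node shift = (7002.6/86166) × 360° = 29.26°.
With 2 satellites evenly phased, successive equator crossings are 29.26/2 = 14.628° apart.

14.6°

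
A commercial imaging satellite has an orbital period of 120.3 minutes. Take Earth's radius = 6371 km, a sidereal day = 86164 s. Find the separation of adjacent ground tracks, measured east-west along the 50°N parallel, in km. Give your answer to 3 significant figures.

2160 km

T = 120.3 min = 7218.0 s.
Node shift per orbit = (7218.0/86164) × 360° = 30.16°.
Equatorial spacing = 30.16 × 111.2 km/° = 3353 km.
At 50° latitude, spacing = 3353 × cos(50°) = 2155 km.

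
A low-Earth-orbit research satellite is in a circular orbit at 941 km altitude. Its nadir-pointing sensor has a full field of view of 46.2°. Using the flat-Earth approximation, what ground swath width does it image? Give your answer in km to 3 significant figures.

803 km

Half-angle = 46.2°/2 = 23.1°.
Swath width ≈ 2h·tan(θ/2) = 2 × 941 × tan(23.1°) = 802.7 km.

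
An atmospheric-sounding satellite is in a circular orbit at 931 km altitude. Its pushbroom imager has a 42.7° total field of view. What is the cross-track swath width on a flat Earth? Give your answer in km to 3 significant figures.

Half-angle = 42.7°/2 = 21.35°.
Swath width ≈ 2h·tan(θ/2) = 2 × 931 × tan(21.35°) = 727.8 km.

728 km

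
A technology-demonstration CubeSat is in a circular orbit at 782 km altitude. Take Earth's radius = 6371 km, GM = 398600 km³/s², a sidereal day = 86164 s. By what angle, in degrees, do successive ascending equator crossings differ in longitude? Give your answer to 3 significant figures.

25.2°

Semi-major axis a = 6371 + 782 = 7153 km. Period T = 2π√(a³/μ) = 2π√(7153³/398600) = 6020.7 s = 100.34 min.
During one orbit Earth rotates (6020.7 / 86164) × 360° = 25.15°.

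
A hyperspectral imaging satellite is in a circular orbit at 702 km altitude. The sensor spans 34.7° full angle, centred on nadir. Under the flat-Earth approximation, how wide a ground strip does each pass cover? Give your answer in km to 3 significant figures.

Half-angle = 34.7°/2 = 17.35°.
Swath width ≈ 2h·tan(θ/2) = 2 × 702 × tan(17.35°) = 438.6 km.

439 km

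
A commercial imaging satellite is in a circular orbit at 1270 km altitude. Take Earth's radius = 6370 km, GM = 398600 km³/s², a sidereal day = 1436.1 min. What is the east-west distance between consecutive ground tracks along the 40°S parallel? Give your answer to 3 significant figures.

Semi-major axis a = 6370 + 1270 = 7640 km. Period T = 2π√(a³/μ) = 2π√(7640³/398600) = 6645.9 s = 110.76 min.
Node shift per orbit = (6645.9/86166) × 360° = 27.77°.
Equatorial spacing = 27.77 × 111.2 km/° = 3087 km.
At 40° latitude, spacing = 3087 × cos(40°) = 2365 km.

2360 km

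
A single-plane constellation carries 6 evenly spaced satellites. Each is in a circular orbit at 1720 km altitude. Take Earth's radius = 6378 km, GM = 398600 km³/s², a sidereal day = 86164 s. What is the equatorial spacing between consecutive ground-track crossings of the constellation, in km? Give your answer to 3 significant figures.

562 km

Semi-major axis a = 6378 + 1720 = 8098 km. Period T = 2π√(a³/μ) = 2π√(8098³/398600) = 7252.3 s = 120.87 min.
Single-satellite node shift = (7252.3/86164) × 360° = 30.30°.
With 6 satellites evenly phased, successive equator crossings are 30.30/6 = 5.050° apart.
That is 5.050 × 111.3 = 562 km at the equator.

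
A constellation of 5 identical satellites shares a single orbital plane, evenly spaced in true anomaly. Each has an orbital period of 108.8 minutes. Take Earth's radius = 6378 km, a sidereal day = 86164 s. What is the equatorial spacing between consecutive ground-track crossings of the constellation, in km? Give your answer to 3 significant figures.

607 km

T = 108.8 min = 6528.0 s.
Single-satellite node shift = (6528.0/86164) × 360° = 27.27°.
With 5 satellites evenly phased, successive equator crossings are 27.27/5 = 5.455° apart.
That is 5.455 × 111.3 = 607 km at the equator.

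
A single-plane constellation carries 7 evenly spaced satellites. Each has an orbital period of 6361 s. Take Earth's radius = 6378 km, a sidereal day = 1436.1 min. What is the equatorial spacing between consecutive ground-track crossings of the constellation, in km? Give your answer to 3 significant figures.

423 km

Single-satellite node shift = (6361.0/86166) × 360° = 26.58°.
With 7 satellites evenly phased, successive equator crossings are 26.58/7 = 3.797° apart.
That is 3.797 × 111.3 = 423 km at the equator.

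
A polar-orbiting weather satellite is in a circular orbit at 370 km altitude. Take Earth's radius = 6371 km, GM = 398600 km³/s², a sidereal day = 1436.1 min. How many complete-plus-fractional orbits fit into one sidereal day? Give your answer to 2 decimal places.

15.64

Semi-major axis a = 6371 + 370 = 6741 km. Period T = 2π√(a³/μ) = 2π√(6741³/398600) = 5508.0 s = 91.80 min.
Orbits per sidereal day = 86166 / 5508.0 = 15.644.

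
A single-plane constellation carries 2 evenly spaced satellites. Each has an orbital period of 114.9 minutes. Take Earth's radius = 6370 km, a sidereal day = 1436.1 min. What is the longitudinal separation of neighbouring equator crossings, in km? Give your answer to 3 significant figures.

1600 km

T = 114.9 min = 6894.0 s.
Single-satellite node shift = (6894.0/86166) × 360° = 28.80°.
With 2 satellites evenly phased, successive equator crossings are 28.80/2 = 14.402° apart.
That is 14.402 × 111.2 = 1601 km at the equator.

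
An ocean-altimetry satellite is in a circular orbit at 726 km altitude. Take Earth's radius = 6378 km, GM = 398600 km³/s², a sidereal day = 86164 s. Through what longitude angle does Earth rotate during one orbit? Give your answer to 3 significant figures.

Semi-major axis a = 6378 + 726 = 7104 km. Period T = 2π√(a³/μ) = 2π√(7104³/398600) = 5958.9 s = 99.31 min.
During one orbit Earth rotates (5958.9 / 86164) × 360° = 24.90°.

24.9°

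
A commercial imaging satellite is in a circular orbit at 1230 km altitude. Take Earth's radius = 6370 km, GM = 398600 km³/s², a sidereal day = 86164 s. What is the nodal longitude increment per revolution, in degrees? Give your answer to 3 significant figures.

Semi-major axis a = 6370 + 1230 = 7600 km. Period T = 2π√(a³/μ) = 2π√(7600³/398600) = 6593.7 s = 109.90 min.
During one orbit Earth rotates (6593.7 / 86164) × 360° = 27.55°.

27.5°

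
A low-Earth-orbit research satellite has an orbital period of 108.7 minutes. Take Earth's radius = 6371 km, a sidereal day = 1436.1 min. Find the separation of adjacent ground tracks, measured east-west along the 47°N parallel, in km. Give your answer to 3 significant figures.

T = 108.7 min = 6522.0 s.
Node shift per orbit = (6522.0/86166) × 360° = 27.25°.
Equatorial spacing = 27.25 × 111.2 km/° = 3030 km.
At 47° latitude, spacing = 3030 × cos(47°) = 2066 km.

2070 km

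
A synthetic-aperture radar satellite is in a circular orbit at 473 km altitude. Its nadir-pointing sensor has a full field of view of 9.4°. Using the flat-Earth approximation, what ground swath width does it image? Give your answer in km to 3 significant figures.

Half-angle = 9.4°/2 = 4.7°.
Swath width ≈ 2h·tan(θ/2) = 2 × 473 × tan(4.7°) = 77.8 km.

77.8 km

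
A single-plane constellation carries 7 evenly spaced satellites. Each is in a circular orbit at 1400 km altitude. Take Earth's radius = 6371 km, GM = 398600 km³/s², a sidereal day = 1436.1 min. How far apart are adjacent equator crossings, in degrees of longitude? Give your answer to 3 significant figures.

4.07°

Semi-major axis a = 6371 + 1400 = 7771 km. Period T = 2π√(a³/μ) = 2π√(7771³/398600) = 6817.5 s = 113.63 min.
Single-satellite node shift = (6817.5/86166) × 360° = 28.48°.
With 7 satellites evenly phased, successive equator crossings are 28.48/7 = 4.069° apart.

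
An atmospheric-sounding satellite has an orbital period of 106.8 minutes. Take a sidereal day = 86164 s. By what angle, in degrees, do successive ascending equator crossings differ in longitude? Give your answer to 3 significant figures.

26.8°

T = 106.8 min = 6408.0 s.
During one orbit Earth rotates (6408.0 / 86164) × 360° = 26.77°.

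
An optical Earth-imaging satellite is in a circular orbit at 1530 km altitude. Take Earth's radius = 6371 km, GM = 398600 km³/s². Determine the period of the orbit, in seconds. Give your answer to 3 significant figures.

6990 seconds

Semi-major axis a = 6371 + 1530 = 7901 km. Period T = 2π√(a³/μ) = 2π√(7901³/398600) = 6989.3 s = 116.49 min.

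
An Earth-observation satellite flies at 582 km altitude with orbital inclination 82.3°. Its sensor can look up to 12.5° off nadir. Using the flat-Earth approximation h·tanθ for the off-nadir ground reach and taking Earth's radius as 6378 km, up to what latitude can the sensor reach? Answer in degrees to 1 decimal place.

83.5°

For a prograde orbit the ground track reaches latitude ±i = ±82.3°.
Sensor half-swath on the ground ≈ 582·tan(12.5°) = 129 km = 1.16° of latitude.
Maximum observable latitude ≈ 82.3 + 1.16 = 83.5°.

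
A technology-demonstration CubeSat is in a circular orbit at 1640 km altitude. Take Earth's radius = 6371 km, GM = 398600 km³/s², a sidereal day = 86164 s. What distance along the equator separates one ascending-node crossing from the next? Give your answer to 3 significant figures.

3320 km

Semi-major axis a = 6371 + 1640 = 8011 km. Period T = 2π√(a³/μ) = 2π√(8011³/398600) = 7135.8 s = 118.93 min.
During one orbit Earth rotates (7135.8 / 86164) × 360° = 29.81°.
At the equator that is 29.81° × (2π·6371/360) km/° = 29.81 × 111.2 = 3315 km.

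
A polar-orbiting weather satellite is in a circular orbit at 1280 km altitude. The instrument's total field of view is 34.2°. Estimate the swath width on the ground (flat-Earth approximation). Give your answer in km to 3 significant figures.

788 km

Half-angle = 34.2°/2 = 17.1°.
Swath width ≈ 2h·tan(θ/2) = 2 × 1280 × tan(17.1°) = 787.6 km.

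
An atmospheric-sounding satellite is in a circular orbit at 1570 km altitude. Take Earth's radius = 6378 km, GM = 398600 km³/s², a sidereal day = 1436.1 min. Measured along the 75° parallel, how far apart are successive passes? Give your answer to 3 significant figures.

Semi-major axis a = 6378 + 1570 = 7948 km. Period T = 2π√(a³/μ) = 2π√(7948³/398600) = 7051.8 s = 117.53 min.
Node shift per orbit = (7051.8/86166) × 360° = 29.46°.
Equatorial spacing = 29.46 × 111.3 km/° = 3280 km.
At 75° latitude, spacing = 3280 × cos(75°) = 849 km.

849 km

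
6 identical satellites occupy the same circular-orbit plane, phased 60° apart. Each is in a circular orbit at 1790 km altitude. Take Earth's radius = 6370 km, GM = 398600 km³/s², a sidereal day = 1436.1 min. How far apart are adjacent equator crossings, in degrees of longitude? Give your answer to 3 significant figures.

5.11°

Semi-major axis a = 6370 + 1790 = 8160 km. Period T = 2π√(a³/μ) = 2π√(8160³/398600) = 7335.8 s = 122.26 min.
Single-satellite node shift = (7335.8/86166) × 360° = 30.65°.
With 6 satellites evenly phased, successive equator crossings are 30.65/6 = 5.108° apart.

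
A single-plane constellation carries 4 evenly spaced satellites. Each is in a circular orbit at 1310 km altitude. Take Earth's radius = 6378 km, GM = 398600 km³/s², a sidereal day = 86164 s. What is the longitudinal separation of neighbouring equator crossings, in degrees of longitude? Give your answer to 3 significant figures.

Semi-major axis a = 6378 + 1310 = 7688 km. Period T = 2π√(a³/μ) = 2π√(7688³/398600) = 6708.6 s = 111.81 min.
Single-satellite node shift = (6708.6/86164) × 360° = 28.03°.
With 4 satellites evenly phased, successive equator crossings are 28.03/4 = 7.007° apart.

7.01°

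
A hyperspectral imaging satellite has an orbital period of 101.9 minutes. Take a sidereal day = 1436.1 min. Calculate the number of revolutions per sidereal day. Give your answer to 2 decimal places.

T = 101.9 min = 6114.0 s.
Orbits per sidereal day = 86166 / 6114.0 = 14.093.

14.09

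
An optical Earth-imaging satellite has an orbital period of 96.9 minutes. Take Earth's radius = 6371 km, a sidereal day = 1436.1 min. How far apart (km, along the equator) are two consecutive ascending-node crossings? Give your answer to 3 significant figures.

T = 96.9 min = 5814.0 s.
During one orbit Earth rotates (5814.0 / 86166) × 360° = 24.29°.
At the equator that is 24.29° × (2π·6371/360) km/° = 24.29 × 111.2 = 2701 km.

2700 km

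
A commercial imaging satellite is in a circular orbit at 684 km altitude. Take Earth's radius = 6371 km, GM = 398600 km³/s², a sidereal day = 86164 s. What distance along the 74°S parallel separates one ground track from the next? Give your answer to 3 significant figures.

755 km

Semi-major axis a = 6371 + 684 = 7055 km. Period T = 2π√(a³/μ) = 2π√(7055³/398600) = 5897.3 s = 98.29 min.
Node shift per orbit = (5897.3/86164) × 360° = 24.64°.
Equatorial spacing = 24.64 × 111.2 km/° = 2740 km.
At 74° latitude, spacing = 2740 × cos(74°) = 755 km.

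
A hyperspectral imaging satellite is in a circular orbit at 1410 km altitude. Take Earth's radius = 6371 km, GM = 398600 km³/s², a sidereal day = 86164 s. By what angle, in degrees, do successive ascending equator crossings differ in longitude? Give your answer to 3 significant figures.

28.5°

Semi-major axis a = 6371 + 1410 = 7781 km. Period T = 2π√(a³/μ) = 2π√(7781³/398600) = 6830.7 s = 113.84 min.
During one orbit Earth rotates (6830.7 / 86164) × 360° = 28.54°.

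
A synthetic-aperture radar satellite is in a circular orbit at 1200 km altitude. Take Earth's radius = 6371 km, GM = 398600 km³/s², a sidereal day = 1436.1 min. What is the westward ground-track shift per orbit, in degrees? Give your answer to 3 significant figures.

27.4°

Semi-major axis a = 6371 + 1200 = 7571 km. Period T = 2π√(a³/μ) = 2π√(7571³/398600) = 6556.0 s = 109.27 min.
During one orbit Earth rotates (6556.0 / 86166) × 360° = 27.39°.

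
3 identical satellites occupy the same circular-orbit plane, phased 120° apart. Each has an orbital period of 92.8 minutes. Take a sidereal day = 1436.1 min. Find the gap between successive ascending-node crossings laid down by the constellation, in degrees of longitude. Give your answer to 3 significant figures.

7.75°

T = 92.8 min = 5568.0 s.
Single-satellite node shift = (5568.0/86166) × 360° = 23.26°.
With 3 satellites evenly phased, successive equator crossings are 23.26/3 = 7.754° apart.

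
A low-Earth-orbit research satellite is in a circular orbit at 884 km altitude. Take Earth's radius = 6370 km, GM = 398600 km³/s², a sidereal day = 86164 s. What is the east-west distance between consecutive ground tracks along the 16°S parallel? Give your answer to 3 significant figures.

2750 km

Semi-major axis a = 6370 + 884 = 7254 km. Period T = 2π√(a³/μ) = 2π√(7254³/398600) = 6148.6 s = 102.48 min.
Node shift per orbit = (6148.6/86164) × 360° = 25.69°.
Equatorial spacing = 25.69 × 111.2 km/° = 2856 km.
At 16° latitude, spacing = 2856 × cos(16°) = 2745 km.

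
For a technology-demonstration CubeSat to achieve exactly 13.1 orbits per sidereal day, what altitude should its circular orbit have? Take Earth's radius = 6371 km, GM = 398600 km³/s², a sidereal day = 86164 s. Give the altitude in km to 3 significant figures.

1220 km

Required period T = 86164 / 13.1 = 6577.4 s.
From T = 2π√(a³/μ): a = (μ T²/4π²)^(1/3) = (398600 × 6577.4² / 4π²)^(1/3) = 7587 km.
Altitude h = a − R = 7587 − 6371 = 1216 km.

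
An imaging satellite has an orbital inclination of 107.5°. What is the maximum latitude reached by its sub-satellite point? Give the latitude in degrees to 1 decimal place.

72.5°

Retrograde orbit: the ground track reaches ±(180° − i) = ±(180 − 107.5) = ±72.5°.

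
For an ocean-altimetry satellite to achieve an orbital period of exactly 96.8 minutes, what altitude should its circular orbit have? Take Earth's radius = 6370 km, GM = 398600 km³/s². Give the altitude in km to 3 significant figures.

T = 96.8 min = 5808.0 s.
From T = 2π√(a³/μ): a = (μ T²/4π²)^(1/3) = (398600 × 5808.0² / 4π²)^(1/3) = 6984 km.
Altitude h = a − R = 6984 − 6370 = 614 km.

614 km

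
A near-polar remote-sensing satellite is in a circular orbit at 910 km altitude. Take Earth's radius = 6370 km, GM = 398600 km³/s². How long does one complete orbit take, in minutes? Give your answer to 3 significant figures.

103 min

Semi-major axis a = 6370 + 910 = 7280 km. Period T = 2π√(a³/μ) = 2π√(7280³/398600) = 6181.7 s = 103.03 min.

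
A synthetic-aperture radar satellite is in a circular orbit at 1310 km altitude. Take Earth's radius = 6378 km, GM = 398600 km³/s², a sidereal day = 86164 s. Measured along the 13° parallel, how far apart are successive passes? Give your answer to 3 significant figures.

Semi-major axis a = 6378 + 1310 = 7688 km. Period T = 2π√(a³/μ) = 2π√(7688³/398600) = 6708.6 s = 111.81 min.
Node shift per orbit = (6708.6/86164) × 360° = 28.03°.
Equatorial spacing = 28.03 × 111.3 km/° = 3120 km.
At 13° latitude, spacing = 3120 × cos(13°) = 3040 km.

3040 km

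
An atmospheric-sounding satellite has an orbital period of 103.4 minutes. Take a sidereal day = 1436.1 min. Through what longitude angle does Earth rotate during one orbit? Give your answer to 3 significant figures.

25.9°

T = 103.4 min = 6204.0 s.
During one orbit Earth rotates (6204.0 / 86166) × 360° = 25.92°.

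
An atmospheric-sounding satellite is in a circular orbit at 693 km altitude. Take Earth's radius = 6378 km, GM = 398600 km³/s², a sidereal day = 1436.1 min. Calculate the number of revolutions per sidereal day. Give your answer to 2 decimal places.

Semi-major axis a = 6378 + 693 = 7071 km. Period T = 2π√(a³/μ) = 2π√(7071³/398600) = 5917.4 s = 98.62 min.
Orbits per sidereal day = 86166 / 5917.4 = 14.561.

14.56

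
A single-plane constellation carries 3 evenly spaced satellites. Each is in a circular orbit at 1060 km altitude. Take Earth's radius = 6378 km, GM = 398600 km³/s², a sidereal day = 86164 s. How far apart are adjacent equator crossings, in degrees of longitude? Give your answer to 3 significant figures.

8.89°

Semi-major axis a = 6378 + 1060 = 7438 km. Period T = 2π√(a³/μ) = 2π√(7438³/398600) = 6384.0 s = 106.40 min.
Single-satellite node shift = (6384.0/86164) × 360° = 26.67°.
With 3 satellites evenly phased, successive equator crossings are 26.67/3 = 8.891° apart.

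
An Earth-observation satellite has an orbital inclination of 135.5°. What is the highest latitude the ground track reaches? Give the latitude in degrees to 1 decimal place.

44.5°

Retrograde orbit: the ground track reaches ±(180° − i) = ±(180 − 135.5) = ±44.5°.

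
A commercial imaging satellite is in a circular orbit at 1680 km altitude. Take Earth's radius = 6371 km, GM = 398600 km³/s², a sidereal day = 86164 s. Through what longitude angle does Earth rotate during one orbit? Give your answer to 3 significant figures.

30.0°

Semi-major axis a = 6371 + 1680 = 8051 km. Period T = 2π√(a³/μ) = 2π√(8051³/398600) = 7189.3 s = 119.82 min.
During one orbit Earth rotates (7189.3 / 86164) × 360° = 30.04°.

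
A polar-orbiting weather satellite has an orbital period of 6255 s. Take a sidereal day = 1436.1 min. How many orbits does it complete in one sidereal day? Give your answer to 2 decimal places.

Orbits per sidereal day = 86166 / 6255.0 = 13.776.

13.78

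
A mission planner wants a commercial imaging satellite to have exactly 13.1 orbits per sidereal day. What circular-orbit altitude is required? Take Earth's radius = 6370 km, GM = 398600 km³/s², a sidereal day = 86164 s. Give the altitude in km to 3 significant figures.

1220 km

Required period T = 86164 / 13.1 = 6577.4 s.
From T = 2π√(a³/μ): a = (μ T²/4π²)^(1/3) = (398600 × 6577.4² / 4π²)^(1/3) = 7587 km.
Altitude h = a − R = 7587 − 6370 = 1217 km.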